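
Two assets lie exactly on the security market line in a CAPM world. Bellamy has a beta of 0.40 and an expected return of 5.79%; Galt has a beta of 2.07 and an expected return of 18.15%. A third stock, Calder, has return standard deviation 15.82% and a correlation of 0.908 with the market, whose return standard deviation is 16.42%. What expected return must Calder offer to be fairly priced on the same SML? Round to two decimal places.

9.30%

MRP = (18.15% − 5.79%) / (2.07 − 0.40) = 7.4012%
R_f = 5.79% − 0.40 × 7.4012% = 2.8295%
β_Calder = ρ·σ_i/σ_m = 0.908 × 15.82 / 16.42 = 0.8748
E(R_Calder) = R_f + β × MRP = 2.8295% + 0.8748 × 7.4012% = 9.30%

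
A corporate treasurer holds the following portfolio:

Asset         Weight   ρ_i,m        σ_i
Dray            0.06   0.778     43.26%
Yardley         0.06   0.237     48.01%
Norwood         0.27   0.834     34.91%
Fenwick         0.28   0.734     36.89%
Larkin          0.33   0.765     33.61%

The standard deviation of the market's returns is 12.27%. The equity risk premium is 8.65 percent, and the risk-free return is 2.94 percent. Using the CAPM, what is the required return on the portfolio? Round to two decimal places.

21.71%

β_Dray = 0.778 × 43.26% / 12.27% = 2.7430
β_Yardley = 0.237 × 48.01% / 12.27% = 0.9273
β_Norwood = 0.834 × 34.91% / 12.27% = 2.3729
β_Fenwick = 0.734 × 36.89% / 12.27% = 2.2068
β_Larkin = 0.765 × 33.61% / 12.27% = 2.0955
β_P = Σ w_i β_i = 0.06×2.7430 + 0.06×0.9273 + 0.27×2.3729 + 0.28×2.2068 + 0.33×2.0955 = 2.1703
E(R_P) = R_f + β_P × MRP = 2.94% + 2.1703 × 8.65% = 21.71%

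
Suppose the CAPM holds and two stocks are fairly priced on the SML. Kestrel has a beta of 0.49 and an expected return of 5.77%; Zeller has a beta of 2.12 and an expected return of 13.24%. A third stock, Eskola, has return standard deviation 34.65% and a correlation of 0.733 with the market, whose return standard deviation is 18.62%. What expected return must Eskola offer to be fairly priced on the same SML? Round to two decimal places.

MRP = (13.24% − 5.77%) / (2.12 − 0.49) = 4.5828%
R_f = 5.77% − 0.49 × 4.5828% = 3.5244%
β_Eskola = ρ·σ_i/σ_m = 0.733 × 34.65 / 18.62 = 1.3640
E(R_Eskola) = R_f + β × MRP = 3.5244% + 1.3640 × 4.5828% = 9.78%

9.78%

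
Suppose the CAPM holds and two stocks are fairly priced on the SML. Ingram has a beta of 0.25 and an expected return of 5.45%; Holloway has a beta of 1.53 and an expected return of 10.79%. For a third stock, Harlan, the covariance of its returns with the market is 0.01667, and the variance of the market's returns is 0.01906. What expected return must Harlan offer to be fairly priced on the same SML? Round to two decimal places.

8.06%

MRP = (10.79% − 5.45%) / (1.53 − 0.25) = 4.1719%
R_f = 5.45% − 0.25 × 4.1719% = 4.4070%
β_Harlan = Cov / Var(R_m) = 0.01667 / 0.01906 = 0.8746
E(R_Harlan) = R_f + β × MRP = 4.4070% + 0.8746 × 4.1719% = 8.06%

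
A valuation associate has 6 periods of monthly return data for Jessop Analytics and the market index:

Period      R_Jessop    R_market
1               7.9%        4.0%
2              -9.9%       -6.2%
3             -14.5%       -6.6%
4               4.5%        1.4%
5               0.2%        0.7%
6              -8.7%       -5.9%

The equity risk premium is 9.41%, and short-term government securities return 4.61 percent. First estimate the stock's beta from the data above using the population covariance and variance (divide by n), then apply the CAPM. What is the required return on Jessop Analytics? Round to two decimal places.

Mean R_i = (7.9 − 9.9 − 14.5 + 4.5 + 0.2 − 8.7) / 6 = -3.4167%
Mean R_m = (4.0 − 6.2 − 6.6 + 1.4 + 0.7 − 5.9) / 6 = -2.1000%
Σ(R_i − R̄_i)(R_m − R̄_m) = 203.4000  ⇒  Cov = 203.4000 / 6 = 33.9000
Σ(R_m − R̄_m)² = 108.8000  ⇒  Var(R_m) = 108.8000 / 6 = 18.1333
β = Cov / Var(R_m) = 33.9000 / 18.1333 = 1.8695
E(R) = R_f + β × MRP = 4.61% + 1.8695 × 9.41% = 22.20%

22.20%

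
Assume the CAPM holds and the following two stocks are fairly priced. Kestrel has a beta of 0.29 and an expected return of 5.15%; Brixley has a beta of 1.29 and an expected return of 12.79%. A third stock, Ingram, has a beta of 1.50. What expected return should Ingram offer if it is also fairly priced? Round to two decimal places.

MRP (SML slope) = (12.79% − 5.15%) / (1.29 − 0.29) = 7.64% / 1.00 = 7.6400%
R_f (intercept) = 5.15% − 0.29 × 7.6400% = 2.9344%
E(R_Ingram) = R_f + β × MRP = 2.9344% + 1.50 × 7.6400% = 14.39%

14.39%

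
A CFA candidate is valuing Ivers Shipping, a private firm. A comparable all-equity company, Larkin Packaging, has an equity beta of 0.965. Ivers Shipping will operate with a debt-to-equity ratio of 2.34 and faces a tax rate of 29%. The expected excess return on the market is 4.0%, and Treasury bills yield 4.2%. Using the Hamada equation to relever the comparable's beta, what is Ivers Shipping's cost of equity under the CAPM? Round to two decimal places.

14.47%

β_L = β_U × [1 + (1 − t)(D/E)] = 0.965 × [1 + (1 − 0.29) × 2.34]
    = 0.965 × [1 + 0.71 × 2.34] = 0.965 × 2.6614 = 2.5683
E(R) = R_f + β_L × MRP = 4.2% + 2.5683 × 4.0% = 14.47%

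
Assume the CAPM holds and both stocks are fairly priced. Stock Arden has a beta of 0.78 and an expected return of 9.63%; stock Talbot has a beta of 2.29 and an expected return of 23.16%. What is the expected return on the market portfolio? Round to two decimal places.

11.60%

Both satisfy E(R) = R_f + β·MRP, so the slope of the SML is
MRP = (23.16% − 9.63%) / (2.29 − 0.78) = 13.53% / 1.51 = 8.9603%
R_f = E(R_Arden) − β_Arden·MRP = 9.63% − 0.78 × 8.9603% = 2.6410%
E(R_m) = R_f + MRP = 2.6410% + 8.9603% = 11.60%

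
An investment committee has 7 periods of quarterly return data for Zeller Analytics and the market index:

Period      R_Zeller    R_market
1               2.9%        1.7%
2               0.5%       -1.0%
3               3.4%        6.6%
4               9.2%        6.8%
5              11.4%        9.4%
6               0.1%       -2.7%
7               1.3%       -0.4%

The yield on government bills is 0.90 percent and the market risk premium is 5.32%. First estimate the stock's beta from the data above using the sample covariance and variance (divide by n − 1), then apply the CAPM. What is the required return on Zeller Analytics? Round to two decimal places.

5.48%

Mean R_i = (2.9 + 0.5 + 3.4 + 9.2 + 11.4 + 0.1 + 1.3) / 7 = 4.1143%
Mean R_m = (1.7 − 1.0 + 6.6 + 6.8 + 9.4 − 2.7 − 0.4) / 7 = 2.9143%
Σ(R_i − R̄_i)(R_m − R̄_m) = 111.8686  ⇒  Cov = 111.8686 / 6 = 18.6448
Σ(R_m − R̄_m)² = 130.0486  ⇒  Var(R_m) = 130.0486 / 6 = 21.6748
β = Cov / Var(R_m) = 18.6448 / 21.6748 = 0.8602
E(R) = R_f + β × MRP = 0.90% + 0.8602 × 5.32% = 5.48%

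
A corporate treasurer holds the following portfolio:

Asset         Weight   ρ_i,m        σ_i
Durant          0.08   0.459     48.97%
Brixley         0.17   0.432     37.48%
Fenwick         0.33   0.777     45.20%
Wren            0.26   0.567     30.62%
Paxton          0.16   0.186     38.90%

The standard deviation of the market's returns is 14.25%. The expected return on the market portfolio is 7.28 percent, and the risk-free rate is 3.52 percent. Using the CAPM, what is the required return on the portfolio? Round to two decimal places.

9.28%

β_Durant = 0.459 × 48.97% / 14.25% = 1.5773
β_Brixley = 0.432 × 37.48% / 14.25% = 1.1362
β_Fenwick = 0.777 × 45.20% / 14.25% = 2.4646
β_Wren = 0.567 × 30.62% / 14.25% = 1.2184
β_Paxton = 0.186 × 38.90% / 14.25% = 0.5077
β_P = Σ w_i β_i = 0.08×1.5773 + 0.17×1.1362 + 0.33×2.4646 + 0.26×1.2184 + 0.16×0.5077 = 1.5307
MRP = 7.28% − 3.52% = 3.76%
E(R_P) = R_f + β_P × MRP = 3.52% + 1.5307 × 3.76% = 9.28%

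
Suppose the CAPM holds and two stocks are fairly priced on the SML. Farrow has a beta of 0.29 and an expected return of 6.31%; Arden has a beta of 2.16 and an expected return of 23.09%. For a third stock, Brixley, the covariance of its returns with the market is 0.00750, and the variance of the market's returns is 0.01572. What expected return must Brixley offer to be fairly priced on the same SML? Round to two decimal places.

7.99%

MRP = (23.09% − 6.31%) / (2.16 − 0.29) = 8.9733%
R_f = 6.31% − 0.29 × 8.9733% = 3.7077%
β_Brixley = Cov / Var(R_m) = 0.00750 / 0.01572 = 0.4771
E(R_Brixley) = R_f + β × MRP = 3.7077% + 0.4771 × 8.9733% = 7.99%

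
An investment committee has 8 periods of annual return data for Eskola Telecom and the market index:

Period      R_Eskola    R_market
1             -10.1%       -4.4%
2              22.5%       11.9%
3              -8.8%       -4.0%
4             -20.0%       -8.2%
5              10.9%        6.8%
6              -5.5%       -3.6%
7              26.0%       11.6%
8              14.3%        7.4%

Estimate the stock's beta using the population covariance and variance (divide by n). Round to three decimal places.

2.087

Mean R_i = (-10.1 + 22.5 − 8.8 − 20.0 + 10.9 − 5.5 + 26.0 + 14.3) / 8 = 3.6625%
Mean R_m = (-4.4 + 11.9 − 4.0 − 8.2 + 6.8 − 3.6 + 11.6 + 7.4) / 8 = 2.1875%
Σ(R_i − R̄_i)(R_m − R̄_m) = 948.6363  ⇒  Cov = 948.6363 / 8 = 118.5795
Σ(R_m − R̄_m)² = 454.4488  ⇒  Var(R_m) = 454.4488 / 8 = 56.8061
β = Cov / Var(R_m) = 118.5795 / 56.8061 = 2.0874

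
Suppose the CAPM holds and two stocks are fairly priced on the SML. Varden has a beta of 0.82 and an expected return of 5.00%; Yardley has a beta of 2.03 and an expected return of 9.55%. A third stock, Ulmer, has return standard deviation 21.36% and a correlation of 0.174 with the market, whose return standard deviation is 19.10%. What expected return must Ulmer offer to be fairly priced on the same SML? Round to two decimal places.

MRP = (9.55% − 5.00%) / (2.03 − 0.82) = 3.7603%
R_f = 5.00% − 0.82 × 3.7603% = 1.9166%
β_Ulmer = ρ·σ_i/σ_m = 0.174 × 21.36 / 19.10 = 0.1946
E(R_Ulmer) = R_f + β × MRP = 1.9166% + 0.1946 × 3.7603% = 2.65%

2.65%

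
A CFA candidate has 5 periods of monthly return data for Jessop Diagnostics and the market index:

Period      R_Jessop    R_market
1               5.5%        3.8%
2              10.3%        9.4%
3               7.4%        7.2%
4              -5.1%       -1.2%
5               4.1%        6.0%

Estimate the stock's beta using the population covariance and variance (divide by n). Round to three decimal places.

Mean R_i = (5.5 + 10.3 + 7.4 − 5.1 + 4.1) / 5 = 4.4400%
Mean R_m = (3.8 + 9.4 + 7.2 − 1.2 + 6.0) / 5 = 5.0400%
Σ(R_i − R̄_i)(R_m − R̄_m) = 89.8320  ⇒  Cov = 89.8320 / 5 = 17.9664
Σ(R_m − R̄_m)² = 65.0720  ⇒  Var(R_m) = 65.0720 / 5 = 13.0144
β = Cov / Var(R_m) = 17.9664 / 13.0144 = 1.3805

1.381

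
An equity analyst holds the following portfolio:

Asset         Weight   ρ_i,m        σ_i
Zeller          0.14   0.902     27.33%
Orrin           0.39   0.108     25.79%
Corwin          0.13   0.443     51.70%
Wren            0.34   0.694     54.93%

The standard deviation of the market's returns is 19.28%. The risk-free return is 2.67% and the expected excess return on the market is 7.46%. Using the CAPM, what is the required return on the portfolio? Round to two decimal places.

β_Zeller = 0.902 × 27.33% / 19.28% = 1.2786
β_Orrin = 0.108 × 25.79% / 19.28% = 0.1445
β_Corwin = 0.443 × 51.70% / 19.28% = 1.1879
β_Wren = 0.694 × 54.93% / 19.28% = 1.9773
β_P = Σ w_i β_i = 0.14×1.2786 + 0.39×0.1445 + 0.13×1.1879 + 0.34×1.9773 = 1.0621
E(R_P) = R_f + β_P × MRP = 2.67% + 1.0621 × 7.46% = 10.59%

10.59%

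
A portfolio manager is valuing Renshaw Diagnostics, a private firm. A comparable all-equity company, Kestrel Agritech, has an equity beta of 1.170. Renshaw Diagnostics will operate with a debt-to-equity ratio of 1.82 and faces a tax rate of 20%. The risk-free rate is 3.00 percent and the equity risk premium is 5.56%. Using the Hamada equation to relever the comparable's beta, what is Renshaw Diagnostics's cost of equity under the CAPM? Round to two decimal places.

β_L = β_U × [1 + (1 − t)(D/E)] = 1.170 × [1 + (1 − 0.20) × 1.82]
    = 1.170 × [1 + 0.80 × 1.82] = 1.170 × 2.4560 = 2.8735
E(R) = R_f + β_L × MRP = 3.00% + 2.8735 × 5.56% = 18.98%

18.98%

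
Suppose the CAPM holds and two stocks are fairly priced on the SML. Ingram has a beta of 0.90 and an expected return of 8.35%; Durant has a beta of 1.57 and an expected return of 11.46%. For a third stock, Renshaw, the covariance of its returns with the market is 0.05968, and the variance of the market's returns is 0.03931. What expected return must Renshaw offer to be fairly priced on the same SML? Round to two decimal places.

11.22%

MRP = (11.46% − 8.35%) / (1.57 − 0.90) = 4.6418%
R_f = 8.35% − 0.90 × 4.6418% = 4.1724%
β_Renshaw = Cov / Var(R_m) = 0.05968 / 0.03931 = 1.5182
E(R_Renshaw) = R_f + β × MRP = 4.1724% + 1.5182 × 4.6418% = 11.22%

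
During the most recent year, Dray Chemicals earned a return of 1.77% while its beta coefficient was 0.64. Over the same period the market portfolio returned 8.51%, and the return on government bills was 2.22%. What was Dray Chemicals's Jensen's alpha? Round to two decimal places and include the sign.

Market excess return = 8.51% − 2.22% = 6.29%
CAPM benchmark = R_f + β(R_m − R_f) = 2.22% + 0.64 × 6.29% = 6.2456%
α = actual − benchmark = 1.77% − 6.2456% = -4.48%

-4.48%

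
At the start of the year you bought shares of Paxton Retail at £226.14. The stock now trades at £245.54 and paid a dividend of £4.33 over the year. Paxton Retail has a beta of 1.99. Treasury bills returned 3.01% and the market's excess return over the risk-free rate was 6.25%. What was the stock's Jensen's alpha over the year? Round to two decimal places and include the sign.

Realised HPR = (P1 + D1 − P0) / P0 = (245.54 + 4.33 − 226.14) / 226.14 = 23.73 / 226.14 = 10.4935%
CAPM required = R_f + β·MRP = 3.01% + 1.99 × 6.25% = 15.4475%
α = realised − required = 10.4935% − 15.4475% = -4.95%

-4.95%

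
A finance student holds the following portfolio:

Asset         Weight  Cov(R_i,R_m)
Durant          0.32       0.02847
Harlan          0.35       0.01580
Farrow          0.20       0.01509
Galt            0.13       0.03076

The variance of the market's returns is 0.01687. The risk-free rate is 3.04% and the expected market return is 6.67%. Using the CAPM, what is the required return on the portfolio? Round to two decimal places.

7.70%

β_Durant = 0.02847 / 0.01687 = 1.6876
β_Harlan = 0.01580 / 0.01687 = 0.9366
β_Farrow = 0.01509 / 0.01687 = 0.8945
β_Galt = 0.03076 / 0.01687 = 1.8234
β_P = Σ w_i β_i = 0.32×1.6876 + 0.35×0.9366 + 0.20×0.8945 + 0.13×1.8234 = 1.2838
MRP = 6.67% − 3.04% = 3.63%
E(R_P) = R_f + β_P × MRP = 3.04% + 1.2838 × 3.63% = 7.70%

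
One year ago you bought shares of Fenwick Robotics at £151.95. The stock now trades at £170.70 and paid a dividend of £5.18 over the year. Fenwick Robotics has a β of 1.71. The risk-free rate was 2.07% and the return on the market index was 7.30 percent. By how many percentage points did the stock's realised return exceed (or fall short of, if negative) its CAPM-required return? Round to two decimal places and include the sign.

Realised HPR = (P1 + D1 − P0) / P0 = (170.70 + 5.18 − 151.95) / 151.95 = 23.93 / 151.95 = 15.7486%
MRP = 7.30% − 2.07% = 5.23%
CAPM required = R_f + β·MRP = 2.07% + 1.71 × 5.23% = 11.0133%
α = realised − required = 15.7486% − 11.0133% = +4.74%

+4.74%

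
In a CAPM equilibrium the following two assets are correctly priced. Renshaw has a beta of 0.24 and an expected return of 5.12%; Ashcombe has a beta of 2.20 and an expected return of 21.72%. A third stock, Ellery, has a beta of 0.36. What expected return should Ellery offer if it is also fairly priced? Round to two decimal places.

MRP (SML slope) = (21.72% − 5.12%) / (2.20 − 0.24) = 16.60% / 1.96 = 8.4694%
R_f (intercept) = 5.12% − 0.24 × 8.4694% = 3.0873%
E(R_Ellery) = R_f + β × MRP = 3.0873% + 0.36 × 8.4694% = 6.14%

6.14%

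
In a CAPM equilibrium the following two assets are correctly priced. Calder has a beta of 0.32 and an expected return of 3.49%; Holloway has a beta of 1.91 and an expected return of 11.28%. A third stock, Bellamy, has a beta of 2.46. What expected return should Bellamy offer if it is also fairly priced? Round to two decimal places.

13.97%

MRP (SML slope) = (11.28% − 3.49%) / (1.91 − 0.32) = 7.79% / 1.59 = 4.8994%
R_f (intercept) = 3.49% − 0.32 × 4.8994% = 1.9222%
E(R_Bellamy) = R_f + β × MRP = 1.9222% + 2.46 × 4.8994% = 13.97%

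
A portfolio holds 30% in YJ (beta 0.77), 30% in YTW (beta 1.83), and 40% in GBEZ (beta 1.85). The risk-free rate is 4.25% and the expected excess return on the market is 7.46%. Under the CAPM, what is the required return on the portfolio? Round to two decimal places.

15.59%

β_P = Σ w_i β_i = 0.30×0.77 + 0.30×1.83 + 0.40×1.85 = 1.5200
E(R_P) = R_f + β_P × MRP = 4.25% + 1.5200 × 7.46% = 15.59%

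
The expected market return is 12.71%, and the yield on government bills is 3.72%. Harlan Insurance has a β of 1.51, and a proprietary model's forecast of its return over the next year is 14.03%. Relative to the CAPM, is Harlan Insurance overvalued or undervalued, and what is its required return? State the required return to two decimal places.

Overvalued; required return 17.29%

MRP = 12.71% − 3.72% = 8.99%
Required return = R_f + β·MRP = 3.72% + 1.51 × 8.99% = 17.29%
Forecast 14.03% < required 17.29% → the stock plots below the SML → overvalued.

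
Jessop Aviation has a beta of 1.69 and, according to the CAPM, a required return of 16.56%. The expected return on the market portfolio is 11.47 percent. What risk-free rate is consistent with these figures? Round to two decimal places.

4.09%

E(R) = R_f + β(E(R_m) − R_f) = R_f(1 − β) + β·E(R_m)
16.56% = R_f × (1 − 1.69) + 1.69 × 11.47%
16.56% = R_f × -0.69 + 19.3843%
R_f = (16.56% − 19.3843%) / -0.69 = 4.09%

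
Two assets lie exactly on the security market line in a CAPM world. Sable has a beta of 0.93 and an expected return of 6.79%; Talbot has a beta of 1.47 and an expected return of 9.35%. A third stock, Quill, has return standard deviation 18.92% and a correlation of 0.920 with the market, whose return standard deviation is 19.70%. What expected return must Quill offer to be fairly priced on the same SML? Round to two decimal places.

6.57%

MRP = (9.35% − 6.79%) / (1.47 − 0.93) = 4.7407%
R_f = 6.79% − 0.93 × 4.7407% = 2.3811%
β_Quill = ρ·σ_i/σ_m = 0.920 × 18.92 / 19.70 = 0.8836
E(R_Quill) = R_f + β × MRP = 2.3811% + 0.8836 × 4.7407% = 6.57%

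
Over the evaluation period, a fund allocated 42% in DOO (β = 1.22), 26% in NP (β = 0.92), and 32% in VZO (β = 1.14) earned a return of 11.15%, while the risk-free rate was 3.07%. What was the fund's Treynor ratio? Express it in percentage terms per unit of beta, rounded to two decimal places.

7.24%

β_P = 0.42×1.22 + 0.26×0.92 + 0.32×1.14 = 1.1164
Treynor = (R_P − R_f) / β_P = (11.15% − 3.07%) / 1.1164 = 8.08% / 1.1164 = 7.24%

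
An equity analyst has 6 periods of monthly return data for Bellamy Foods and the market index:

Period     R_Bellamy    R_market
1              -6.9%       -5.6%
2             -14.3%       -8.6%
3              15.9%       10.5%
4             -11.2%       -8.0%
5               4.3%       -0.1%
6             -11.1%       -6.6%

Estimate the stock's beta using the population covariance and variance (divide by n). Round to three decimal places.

Mean R_i = (-6.9 − 14.3 + 15.9 − 11.2 + 4.3 − 11.1) / 6 = -3.8833%
Mean R_m = (-5.6 − 8.6 + 10.5 − 8.0 − 0.1 − 6.6) / 6 = -3.0667%
Σ(R_i − R̄_i)(R_m − R̄_m) = 419.5467  ⇒  Cov = 419.5467 / 6 = 69.9245
Σ(R_m − R̄_m)² = 266.7133  ⇒  Var(R_m) = 266.7133 / 6 = 44.4522
β = Cov / Var(R_m) = 69.9245 / 44.4522 = 1.5730

1.573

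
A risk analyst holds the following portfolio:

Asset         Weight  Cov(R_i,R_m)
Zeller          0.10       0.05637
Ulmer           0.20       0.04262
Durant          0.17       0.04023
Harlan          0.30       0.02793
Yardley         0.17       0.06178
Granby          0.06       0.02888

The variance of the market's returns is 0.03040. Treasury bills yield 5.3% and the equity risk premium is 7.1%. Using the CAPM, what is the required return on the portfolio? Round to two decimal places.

15.02%

β_Zeller = 0.05637 / 0.03040 = 1.8543
β_Ulmer = 0.04262 / 0.03040 = 1.4020
β_Durant = 0.04023 / 0.03040 = 1.3234
β_Harlan = 0.02793 / 0.03040 = 0.9188
β_Yardley = 0.06178 / 0.03040 = 2.0322
β_Granby = 0.02888 / 0.03040 = 0.9500
β_P = Σ w_i β_i = 0.10×1.8543 + 0.20×1.4020 + 0.17×1.3234 + 0.30×0.9188 + 0.17×2.0322 + 0.06×0.9500 = 1.3689
E(R_P) = R_f + β_P × MRP = 5.3% + 1.3689 × 7.1% = 15.02%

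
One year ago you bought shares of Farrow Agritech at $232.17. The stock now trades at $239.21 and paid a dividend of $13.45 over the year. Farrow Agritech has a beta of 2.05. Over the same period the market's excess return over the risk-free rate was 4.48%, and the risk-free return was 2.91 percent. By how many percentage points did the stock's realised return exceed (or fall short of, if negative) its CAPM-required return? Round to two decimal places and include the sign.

-3.27%

Realised HPR = (P1 + D1 − P0) / P0 = (239.21 + 13.45 − 232.17) / 232.17 = 20.49 / 232.17 = 8.8254%
CAPM required = R_f + β·MRP = 2.91% + 2.05 × 4.48% = 12.0940%
α = realised − required = 8.8254% − 12.0940% = -3.27%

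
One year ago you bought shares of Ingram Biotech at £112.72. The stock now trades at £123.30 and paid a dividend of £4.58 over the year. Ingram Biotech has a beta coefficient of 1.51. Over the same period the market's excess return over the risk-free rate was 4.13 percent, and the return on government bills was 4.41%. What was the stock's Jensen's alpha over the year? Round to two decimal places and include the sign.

+2.80%

Realised HPR = (P1 + D1 − P0) / P0 = (123.30 + 4.58 − 112.72) / 112.72 = 15.16 / 112.72 = 13.4493%
CAPM required = R_f + β·MRP = 4.41% + 1.51 × 4.13% = 10.6463%
α = realised − required = 13.4493% − 10.6463% = +2.80%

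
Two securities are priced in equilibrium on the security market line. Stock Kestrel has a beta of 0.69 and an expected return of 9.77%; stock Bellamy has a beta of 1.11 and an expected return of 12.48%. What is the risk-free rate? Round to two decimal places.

Both satisfy E(R) = R_f + β·MRP, so the slope of the SML is
MRP = (12.48% − 9.77%) / (1.11 − 0.69) = 2.71% / 0.42 = 6.4524%
R_f = E(R_Kestrel) − β_Kestrel·MRP = 9.77% − 0.69 × 6.4524% = 5.3178%

5.32%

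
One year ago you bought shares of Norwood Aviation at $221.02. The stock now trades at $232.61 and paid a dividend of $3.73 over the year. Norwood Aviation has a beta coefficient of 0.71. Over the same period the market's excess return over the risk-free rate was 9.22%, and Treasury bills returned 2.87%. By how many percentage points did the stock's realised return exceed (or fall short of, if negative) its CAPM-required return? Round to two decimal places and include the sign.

-2.48%

Realised HPR = (P1 + D1 − P0) / P0 = (232.61 + 3.73 − 221.02) / 221.02 = 15.32 / 221.02 = 6.9315%
CAPM required = R_f + β·MRP = 2.87% + 0.71 × 9.22% = 9.4162%
α = realised − required = 6.9315% − 9.4162% = -2.48%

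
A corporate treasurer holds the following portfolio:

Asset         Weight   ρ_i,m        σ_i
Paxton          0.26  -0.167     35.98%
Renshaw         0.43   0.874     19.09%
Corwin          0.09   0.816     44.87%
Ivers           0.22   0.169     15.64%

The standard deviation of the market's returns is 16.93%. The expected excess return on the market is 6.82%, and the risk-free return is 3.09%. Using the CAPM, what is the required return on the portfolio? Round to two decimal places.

β_Paxton = -0.167 × 35.98% / 16.93% = -0.3549
β_Renshaw = 0.874 × 19.09% / 16.93% = 0.9855
β_Corwin = 0.816 × 44.87% / 16.93% = 2.1627
β_Ivers = 0.169 × 15.64% / 16.93% = 0.1561
β_P = Σ w_i β_i = 0.26×-0.3549 + 0.43×0.9855 + 0.09×2.1627 + 0.22×0.1561 = 0.5605
E(R_P) = R_f + β_P × MRP = 3.09% + 0.5605 × 6.82% = 6.91%

6.91%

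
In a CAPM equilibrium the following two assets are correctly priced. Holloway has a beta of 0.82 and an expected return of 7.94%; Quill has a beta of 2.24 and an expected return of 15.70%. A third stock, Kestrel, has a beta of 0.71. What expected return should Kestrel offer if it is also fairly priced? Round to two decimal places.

MRP (SML slope) = (15.70% − 7.94%) / (2.24 − 0.82) = 7.76% / 1.42 = 5.4648%
R_f (intercept) = 7.94% − 0.82 × 5.4648% = 3.4589%
E(R_Kestrel) = R_f + β × MRP = 3.4589% + 0.71 × 5.4648% = 7.34%

7.34%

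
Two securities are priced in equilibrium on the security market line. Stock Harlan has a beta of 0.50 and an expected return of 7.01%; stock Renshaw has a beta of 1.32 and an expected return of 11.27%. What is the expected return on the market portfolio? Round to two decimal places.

9.61%

Both satisfy E(R) = R_f + β·MRP, so the slope of the SML is
MRP = (11.27% − 7.01%) / (1.32 − 0.50) = 4.26% / 0.82 = 5.1951%
R_f = E(R_Harlan) − β_Harlan·MRP = 7.01% − 0.50 × 5.1951% = 4.4125%
E(R_m) = R_f + MRP = 4.4125% + 5.1951% = 9.61%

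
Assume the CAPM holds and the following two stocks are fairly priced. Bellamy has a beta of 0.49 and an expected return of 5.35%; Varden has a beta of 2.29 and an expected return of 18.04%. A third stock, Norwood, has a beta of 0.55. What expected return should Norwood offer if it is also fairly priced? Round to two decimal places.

5.77%

MRP (SML slope) = (18.04% − 5.35%) / (2.29 − 0.49) = 12.69% / 1.80 = 7.0500%
R_f (intercept) = 5.35% − 0.49 × 7.0500% = 1.8955%
E(R_Norwood) = R_f + β × MRP = 1.8955% + 0.55 × 7.0500% = 5.77%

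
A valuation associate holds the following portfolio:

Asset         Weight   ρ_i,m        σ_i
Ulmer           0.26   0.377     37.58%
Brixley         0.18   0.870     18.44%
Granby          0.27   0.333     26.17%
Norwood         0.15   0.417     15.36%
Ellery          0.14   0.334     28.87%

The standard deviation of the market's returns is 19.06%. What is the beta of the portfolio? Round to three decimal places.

0.589

β_Ulmer = 0.377 × 37.58% / 19.06% = 0.7433
β_Brixley = 0.870 × 18.44% / 19.06% = 0.8417
β_Granby = 0.333 × 26.17% / 19.06% = 0.4572
β_Norwood = 0.417 × 15.36% / 19.06% = 0.3361
β_Ellery = 0.334 × 28.87% / 19.06% = 0.5059
β_P = Σ w_i β_i = 0.26×0.7433 + 0.18×0.8417 + 0.27×0.4572 + 0.15×0.3361 + 0.14×0.5059 = 0.5894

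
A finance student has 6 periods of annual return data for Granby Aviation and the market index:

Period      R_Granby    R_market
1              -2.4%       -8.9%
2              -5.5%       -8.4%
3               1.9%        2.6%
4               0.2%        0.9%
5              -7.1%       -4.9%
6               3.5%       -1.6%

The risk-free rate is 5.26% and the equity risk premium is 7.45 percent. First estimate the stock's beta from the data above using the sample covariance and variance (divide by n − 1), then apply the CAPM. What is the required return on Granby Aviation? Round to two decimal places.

9.79%

Mean R_i = (-2.4 − 5.5 + 1.9 + 0.2 − 7.1 + 3.5) / 6 = -1.5667%
Mean R_m = (-8.9 − 8.4 + 2.6 + 0.9 − 4.9 − 1.6) / 6 = -3.3833%
Σ(R_i − R̄_i)(R_m − R̄_m) = 70.0667  ⇒  Cov = 70.0667 / 5 = 14.0133
Σ(R_m − R̄_m)² = 115.2283  ⇒  Var(R_m) = 115.2283 / 5 = 23.0457
β = Cov / Var(R_m) = 14.0133 / 23.0457 = 0.6081
E(R) = R_f + β × MRP = 5.26% + 0.6081 × 7.45% = 9.79%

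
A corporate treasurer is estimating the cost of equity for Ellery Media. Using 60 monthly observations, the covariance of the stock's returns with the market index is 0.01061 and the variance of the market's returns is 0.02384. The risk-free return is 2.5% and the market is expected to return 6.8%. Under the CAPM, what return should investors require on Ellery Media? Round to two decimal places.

β = Cov(R_i, R_m) / Var(R_m) = 0.01061 / 0.02384 = 0.4451
MRP = 6.8% − 2.5% = 4.30%
E(R) = R_f + β × MRP = 2.5% + 0.4451 × 4.3% = 4.41%

4.41%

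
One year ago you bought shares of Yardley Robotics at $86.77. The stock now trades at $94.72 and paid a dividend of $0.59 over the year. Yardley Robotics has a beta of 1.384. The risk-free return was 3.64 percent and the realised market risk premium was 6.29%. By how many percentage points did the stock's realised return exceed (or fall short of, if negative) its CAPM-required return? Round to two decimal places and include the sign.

-2.50%

Realised HPR = (P1 + D1 − P0) / P0 = (94.72 + 0.59 − 86.77) / 86.77 = 8.54 / 86.77 = 9.8421%
CAPM required = R_f + β·MRP = 3.64% + 1.384 × 6.29% = 12.34536%
α = realised − required = 9.8421% − 12.34536% = -2.50%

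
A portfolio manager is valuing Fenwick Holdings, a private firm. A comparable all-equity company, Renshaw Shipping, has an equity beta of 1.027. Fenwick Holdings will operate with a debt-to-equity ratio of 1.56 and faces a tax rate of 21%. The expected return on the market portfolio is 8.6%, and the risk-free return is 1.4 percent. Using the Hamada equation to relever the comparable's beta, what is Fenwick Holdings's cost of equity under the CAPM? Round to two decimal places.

β_L = β_U × [1 + (1 − t)(D/E)] = 1.027 × [1 + (1 − 0.21) × 1.56]
    = 1.027 × [1 + 0.79 × 1.56] = 1.027 × 2.2324 = 2.2927
MRP = 8.6% − 1.4% = 7.20%
E(R) = R_f + β_L × MRP = 1.4% + 2.2927 × 7.2% = 17.91%

17.91%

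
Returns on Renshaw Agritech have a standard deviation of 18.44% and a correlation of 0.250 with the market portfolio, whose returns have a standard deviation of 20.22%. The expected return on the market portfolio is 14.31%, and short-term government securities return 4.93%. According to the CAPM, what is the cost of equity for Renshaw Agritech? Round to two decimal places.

β = ρ × σ_i / σ_m = 0.250 × 18.44% / 20.22% = 0.2280
MRP = 14.31% − 4.93% = 9.38%
E(R) = 4.93% + 0.2280 × 9.38% = 7.07%

7.07%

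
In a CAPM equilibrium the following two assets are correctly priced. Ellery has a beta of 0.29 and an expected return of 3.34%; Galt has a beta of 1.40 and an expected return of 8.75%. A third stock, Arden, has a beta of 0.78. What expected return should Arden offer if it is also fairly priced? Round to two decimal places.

MRP (SML slope) = (8.75% − 3.34%) / (1.40 − 0.29) = 5.41% / 1.11 = 4.8739%
R_f (intercept) = 3.34% − 0.29 × 4.8739% = 1.9266%
E(R_Arden) = R_f + β × MRP = 1.9266% + 0.78 × 4.8739% = 5.73%

5.73%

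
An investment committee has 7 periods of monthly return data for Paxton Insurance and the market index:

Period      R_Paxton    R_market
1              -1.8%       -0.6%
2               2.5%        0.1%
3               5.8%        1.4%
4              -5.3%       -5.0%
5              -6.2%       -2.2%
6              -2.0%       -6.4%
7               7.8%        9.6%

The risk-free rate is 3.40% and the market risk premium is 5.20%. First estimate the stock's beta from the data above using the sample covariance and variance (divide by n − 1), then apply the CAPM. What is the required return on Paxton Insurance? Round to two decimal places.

Mean R_i = (-1.8 + 2.5 + 5.8 − 5.3 − 6.2 − 2.0 + 7.8) / 7 = 0.1143%
Mean R_m = (-0.6 + 0.1 + 1.4 − 5.0 − 2.2 − 6.4 + 9.6) / 7 = -0.4429%
Σ(R_i − R̄_i)(R_m − R̄_m) = 137.6243  ⇒  Cov = 137.6243 / 6 = 22.9374
Σ(R_m − R̄_m)² = 163.9171  ⇒  Var(R_m) = 163.9171 / 6 = 27.3195
β = Cov / Var(R_m) = 22.9374 / 27.3195 = 0.8396
E(R) = R_f + β × MRP = 3.40% + 0.8396 × 5.20% = 7.77%

7.77%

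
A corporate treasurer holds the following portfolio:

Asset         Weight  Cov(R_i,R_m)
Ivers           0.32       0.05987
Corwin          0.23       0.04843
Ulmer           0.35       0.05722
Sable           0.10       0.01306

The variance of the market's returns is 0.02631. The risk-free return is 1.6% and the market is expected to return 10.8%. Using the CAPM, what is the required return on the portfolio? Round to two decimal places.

β_Ivers = 0.05987 / 0.02631 = 2.2756
β_Corwin = 0.04843 / 0.02631 = 1.8407
β_Ulmer = 0.05722 / 0.02631 = 2.1748
β_Sable = 0.01306 / 0.02631 = 0.4964
β_P = Σ w_i β_i = 0.32×2.2756 + 0.23×1.8407 + 0.35×2.1748 + 0.10×0.4964 = 1.9624
MRP = 10.8% − 1.6% = 9.20%
E(R_P) = R_f + β_P × MRP = 1.6% + 1.9624 × 9.2% = 19.65%

19.65%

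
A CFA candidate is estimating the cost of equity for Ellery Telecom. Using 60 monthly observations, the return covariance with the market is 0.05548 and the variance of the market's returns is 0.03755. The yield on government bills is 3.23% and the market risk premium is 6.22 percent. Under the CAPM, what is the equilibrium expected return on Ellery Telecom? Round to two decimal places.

β = Cov(R_i, R_m) / Var(R_m) = 0.05548 / 0.03755 = 1.4775
E(R) = R_f + β × MRP = 3.23% + 1.4775 × 6.22% = 12.42%

12.42%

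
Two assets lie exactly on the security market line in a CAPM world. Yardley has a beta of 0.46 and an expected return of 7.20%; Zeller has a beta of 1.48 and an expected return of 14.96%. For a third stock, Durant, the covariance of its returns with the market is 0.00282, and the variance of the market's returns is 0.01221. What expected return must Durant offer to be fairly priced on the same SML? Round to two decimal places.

5.46%

MRP = (14.96% − 7.20%) / (1.48 − 0.46) = 7.6078%
R_f = 7.20% − 0.46 × 7.6078% = 3.7004%
β_Durant = Cov / Var(R_m) = 0.00282 / 0.01221 = 0.2310
E(R_Durant) = R_f + β × MRP = 3.7004% + 0.2310 × 7.6078% = 5.46%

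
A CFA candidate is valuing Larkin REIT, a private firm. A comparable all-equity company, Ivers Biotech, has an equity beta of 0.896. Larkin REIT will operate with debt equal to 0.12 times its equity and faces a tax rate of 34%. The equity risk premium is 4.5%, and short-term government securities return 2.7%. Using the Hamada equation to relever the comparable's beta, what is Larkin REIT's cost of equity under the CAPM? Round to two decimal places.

β_L = β_U × [1 + (1 − t)(D/E)] = 0.896 × [1 + (1 − 0.34) × 0.12]
    = 0.896 × [1 + 0.66 × 0.12] = 0.896 × 1.0792 = 0.9670
E(R) = R_f + β_L × MRP = 2.7% + 0.9670 × 4.5% = 7.05%

7.05%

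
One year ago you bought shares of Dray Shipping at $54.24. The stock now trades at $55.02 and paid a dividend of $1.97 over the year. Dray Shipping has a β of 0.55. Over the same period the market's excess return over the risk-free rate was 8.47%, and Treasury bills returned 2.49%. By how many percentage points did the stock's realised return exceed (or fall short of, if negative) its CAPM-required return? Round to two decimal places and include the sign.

-2.08%

Realised HPR = (P1 + D1 − P0) / P0 = (55.02 + 1.97 − 54.24) / 54.24 = 2.75 / 54.24 = 5.0701%
CAPM required = R_f + β·MRP = 2.49% + 0.55 × 8.47% = 7.1485%
α = realised − required = 5.0701% − 7.1485% = -2.08%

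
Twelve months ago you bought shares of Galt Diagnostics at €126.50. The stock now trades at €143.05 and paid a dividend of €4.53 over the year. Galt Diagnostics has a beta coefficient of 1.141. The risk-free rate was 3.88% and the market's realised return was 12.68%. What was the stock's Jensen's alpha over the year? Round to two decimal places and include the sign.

Realised HPR = (P1 + D1 − P0) / P0 = (143.05 + 4.53 − 126.50) / 126.50 = 21.08 / 126.50 = 16.6640%
MRP = 12.68% − 3.88% = 8.80%
CAPM required = R_f + β·MRP = 3.88% + 1.141 × 8.80% = 13.92080%
α = realised − required = 16.6640% − 13.92080% = +2.74%

+2.74%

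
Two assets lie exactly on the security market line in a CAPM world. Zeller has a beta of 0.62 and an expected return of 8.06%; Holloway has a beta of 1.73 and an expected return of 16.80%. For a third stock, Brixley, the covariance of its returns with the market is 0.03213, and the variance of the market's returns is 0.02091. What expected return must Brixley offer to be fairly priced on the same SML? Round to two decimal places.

MRP = (16.80% − 8.06%) / (1.73 − 0.62) = 7.8739%
R_f = 8.06% − 0.62 × 7.8739% = 3.1782%
β_Brixley = Cov / Var(R_m) = 0.03213 / 0.02091 = 1.5366
E(R_Brixley) = R_f + β × MRP = 3.1782% + 1.5366 × 7.8739% = 15.28%

15.28%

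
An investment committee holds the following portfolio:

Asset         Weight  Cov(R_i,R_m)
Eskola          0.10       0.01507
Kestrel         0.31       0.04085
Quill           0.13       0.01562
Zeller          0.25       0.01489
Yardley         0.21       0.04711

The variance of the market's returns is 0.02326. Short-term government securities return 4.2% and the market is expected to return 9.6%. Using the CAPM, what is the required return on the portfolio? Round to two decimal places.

β_Eskola = 0.01507 / 0.02326 = 0.6479
β_Kestrel = 0.04085 / 0.02326 = 1.7562
β_Quill = 0.01562 / 0.02326 = 0.6715
β_Zeller = 0.01489 / 0.02326 = 0.6402
β_Yardley = 0.04711 / 0.02326 = 2.0254
β_P = Σ w_i β_i = 0.10×0.6479 + 0.31×1.7562 + 0.13×0.6715 + 0.25×0.6402 + 0.21×2.0254 = 1.2819
MRP = 9.6% − 4.2% = 5.40%
E(R_P) = R_f + β_P × MRP = 4.2% + 1.2819 × 5.4% = 11.12%

11.12%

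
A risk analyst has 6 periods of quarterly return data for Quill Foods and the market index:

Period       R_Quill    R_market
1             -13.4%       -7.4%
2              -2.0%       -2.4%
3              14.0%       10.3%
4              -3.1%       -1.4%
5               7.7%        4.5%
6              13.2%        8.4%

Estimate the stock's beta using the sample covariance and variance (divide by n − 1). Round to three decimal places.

1.552

Mean R_i = (-13.4 − 2.0 + 14.0 − 3.1 + 7.7 + 13.2) / 6 = 2.7333%
Mean R_m = (-7.4 − 2.4 + 10.3 − 1.4 + 4.5 + 8.4) / 6 = 2.0000%
Σ(R_i − R̄_i)(R_m − R̄_m) = 365.2300  ⇒  Cov = 365.2300 / 5 = 73.0460
Σ(R_m − R̄_m)² = 235.3800  ⇒  Var(R_m) = 235.3800 / 5 = 47.0760
β = Cov / Var(R_m) = 73.0460 / 47.0760 = 1.5517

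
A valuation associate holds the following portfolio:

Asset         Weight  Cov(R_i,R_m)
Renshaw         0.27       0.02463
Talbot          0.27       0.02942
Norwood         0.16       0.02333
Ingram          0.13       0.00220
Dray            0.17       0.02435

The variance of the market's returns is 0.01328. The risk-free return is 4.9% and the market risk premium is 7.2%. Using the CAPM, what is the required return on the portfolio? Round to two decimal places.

β_Renshaw = 0.02463 / 0.01328 = 1.8547
β_Talbot = 0.02942 / 0.01328 = 2.2154
β_Norwood = 0.02333 / 0.01328 = 1.7568
β_Ingram = 0.00220 / 0.01328 = 0.1657
β_Dray = 0.02435 / 0.01328 = 1.8336
β_P = Σ w_i β_i = 0.27×1.8547 + 0.27×2.2154 + 0.16×1.7568 + 0.13×0.1657 + 0.17×1.8336 = 1.7133
E(R_P) = R_f + β_P × MRP = 4.9% + 1.7133 × 7.2% = 17.24%

17.24%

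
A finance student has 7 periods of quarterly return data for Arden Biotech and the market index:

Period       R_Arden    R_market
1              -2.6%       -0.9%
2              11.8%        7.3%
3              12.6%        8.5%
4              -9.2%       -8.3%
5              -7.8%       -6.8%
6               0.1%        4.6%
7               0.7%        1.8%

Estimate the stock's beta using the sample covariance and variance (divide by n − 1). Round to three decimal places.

Mean R_i = (-2.6 + 11.8 + 12.6 − 9.2 − 7.8 + 0.1 + 0.7) / 7 = 0.8000%
Mean R_m = (-0.9 + 7.3 + 8.5 − 8.3 − 6.8 + 4.6 + 1.8) / 7 = 0.8857%
Σ(R_i − R̄_i)(R_m − R̄_m) = 321.7400  ⇒  Cov = 321.7400 / 6 = 53.6233
Σ(R_m − R̄_m)² = 260.3886  ⇒  Var(R_m) = 260.3886 / 6 = 43.3981
β = Cov / Var(R_m) = 53.6233 / 43.3981 = 1.2356

1.236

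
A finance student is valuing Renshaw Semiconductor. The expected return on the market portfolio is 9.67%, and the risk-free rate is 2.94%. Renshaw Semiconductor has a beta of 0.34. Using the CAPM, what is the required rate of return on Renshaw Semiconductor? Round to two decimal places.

5.23%

Market risk premium = E(R_m) − R_f = 9.67% − 2.94% = 6.73%
E(R) = R_f + β × MRP = 2.94% + 0.34 × 6.73% = 5.23%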